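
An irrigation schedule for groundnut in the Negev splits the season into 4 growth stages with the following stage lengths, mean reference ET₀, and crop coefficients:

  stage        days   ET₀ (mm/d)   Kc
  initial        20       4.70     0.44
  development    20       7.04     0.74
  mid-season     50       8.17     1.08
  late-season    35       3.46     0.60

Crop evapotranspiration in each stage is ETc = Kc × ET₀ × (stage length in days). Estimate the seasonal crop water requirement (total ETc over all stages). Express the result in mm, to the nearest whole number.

initial: 0.44 × 4.70 × 20 = 41.36 mm
development: 0.74 × 7.04 × 20 = 104.19 mm
mid-season: 1.08 × 8.17 × 50 = 441.18 mm
late-season: 0.60 × 3.46 × 35 = 72.66 mm
Seasonal total = 659.39 mm

659 mm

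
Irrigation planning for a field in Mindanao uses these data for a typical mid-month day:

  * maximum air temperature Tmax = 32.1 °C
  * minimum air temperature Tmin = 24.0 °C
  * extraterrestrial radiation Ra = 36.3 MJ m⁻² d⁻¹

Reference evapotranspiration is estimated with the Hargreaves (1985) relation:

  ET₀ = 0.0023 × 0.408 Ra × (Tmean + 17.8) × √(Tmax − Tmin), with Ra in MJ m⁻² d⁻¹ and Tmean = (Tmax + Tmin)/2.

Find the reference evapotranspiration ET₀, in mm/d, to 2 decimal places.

Tmean = (32.1 + 24.0)/2 = 28.05 °C
0.408 Ra = 0.408 × 36.3 = 14.8104 mm/d equivalent
ET₀ = 0.0023 × 14.8104 × (28.05 + 17.8) × √8.1 = 0.0023 × 14.8104 × 45.85 × 2.8460 = 4.4450 mm/d

4.45 mm/d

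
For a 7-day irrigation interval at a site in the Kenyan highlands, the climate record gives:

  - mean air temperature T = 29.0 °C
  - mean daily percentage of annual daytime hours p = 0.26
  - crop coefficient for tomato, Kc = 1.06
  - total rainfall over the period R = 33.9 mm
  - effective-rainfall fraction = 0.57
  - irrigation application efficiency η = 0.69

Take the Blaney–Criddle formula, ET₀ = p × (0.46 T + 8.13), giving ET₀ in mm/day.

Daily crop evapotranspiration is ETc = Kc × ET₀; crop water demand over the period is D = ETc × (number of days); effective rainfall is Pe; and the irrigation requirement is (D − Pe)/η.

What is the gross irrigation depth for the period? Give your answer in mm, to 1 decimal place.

ET₀ = 0.26 × (0.46 × 29.0 + 8.13) = 0.26 × 21.470 = 5.5822 mm/d
ETc = Kc × ET₀ = 1.06 × 5.5822 = 5.9171 mm/d
Crop demand D = ETc × 7 d = 5.9171 × 7 = 41.420 mm
Pe = 0.57 × 33.9 = 19.323 mm
D − Pe = 41.420 − 19.323 = 22.097 mm
Gross irrigation = 22.097 / 0.69 = 32.025 mm

32.0 mm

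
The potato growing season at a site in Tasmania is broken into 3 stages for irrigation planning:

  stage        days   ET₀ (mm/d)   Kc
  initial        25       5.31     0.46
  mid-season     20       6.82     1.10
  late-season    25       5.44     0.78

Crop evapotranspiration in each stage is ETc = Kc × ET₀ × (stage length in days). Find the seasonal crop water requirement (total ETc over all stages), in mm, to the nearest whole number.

initial: 0.46 × 5.31 × 25 = 61.07 mm
mid-season: 1.10 × 6.82 × 20 = 150.04 mm
late-season: 0.78 × 5.44 × 25 = 106.08 mm
Seasonal total = 317.19 mm

317 mm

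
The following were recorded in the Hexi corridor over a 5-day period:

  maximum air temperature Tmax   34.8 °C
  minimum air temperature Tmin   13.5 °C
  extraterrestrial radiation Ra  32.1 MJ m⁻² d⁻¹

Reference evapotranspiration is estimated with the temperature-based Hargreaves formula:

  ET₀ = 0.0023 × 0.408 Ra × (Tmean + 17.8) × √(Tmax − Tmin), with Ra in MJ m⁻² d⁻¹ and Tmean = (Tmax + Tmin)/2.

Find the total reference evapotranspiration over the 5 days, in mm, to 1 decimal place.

Tmean = (34.8 + 13.5)/2 = 24.15 °C
0.408 Ra = 0.408 × 32.1 = 13.0968 mm/d equivalent
ET₀ = 0.0023 × 13.0968 × (24.15 + 17.8) × √21.3 = 0.0023 × 13.0968 × 41.95 × 4.6152 = 5.8320 mm/d
Over 5 days: 5.8320 × 5 = 29.160 mm

29.2 mm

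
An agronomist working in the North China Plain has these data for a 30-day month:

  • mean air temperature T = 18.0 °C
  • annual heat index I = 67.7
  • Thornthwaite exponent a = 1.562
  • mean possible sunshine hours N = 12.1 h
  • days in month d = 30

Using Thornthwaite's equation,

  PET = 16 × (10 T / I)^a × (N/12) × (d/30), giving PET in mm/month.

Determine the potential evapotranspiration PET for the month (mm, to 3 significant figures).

74.3 mm

10T/I = 10 × 18.0 / 67.7 = 2.6588
(10T/I)^a = 2.6588^1.562 = 4.6064
Uncorrected PET = 16 × 4.6064 = 73.702 mm
Correction = (N/12)(d/30) = (12.1/12)(30/30) = 1.0083
PET = 73.702 × 1.0083 = 74.314 mm/month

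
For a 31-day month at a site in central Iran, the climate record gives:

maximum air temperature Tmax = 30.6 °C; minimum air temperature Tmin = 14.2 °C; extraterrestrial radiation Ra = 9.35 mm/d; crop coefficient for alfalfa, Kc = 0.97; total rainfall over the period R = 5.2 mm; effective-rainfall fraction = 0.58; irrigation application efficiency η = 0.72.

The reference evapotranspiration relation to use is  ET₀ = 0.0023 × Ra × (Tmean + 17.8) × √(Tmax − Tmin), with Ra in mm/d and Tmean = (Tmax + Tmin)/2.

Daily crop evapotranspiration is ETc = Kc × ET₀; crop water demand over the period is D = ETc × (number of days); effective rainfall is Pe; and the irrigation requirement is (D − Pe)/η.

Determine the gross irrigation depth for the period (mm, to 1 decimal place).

142.0 mm

Tmean = (30.6 + 14.2)/2 = 22.40 °C
ET₀ = 0.0023 × 9.35 × (22.40 + 17.8) × √16.4 = 0.0023 × 9.35 × 40.20 × 4.0497 = 3.5010 mm/d
ETc = Kc × ET₀ = 0.97 × 3.5010 = 3.3960 mm/d
Crop demand D = ETc × 31 d = 3.3960 × 31 = 105.276 mm
Pe = 0.58 × 5.2 = 3.016 mm
D − Pe = 105.276 − 3.016 = 102.260 mm
Gross irrigation = 102.260 / 0.72 = 142.028 mm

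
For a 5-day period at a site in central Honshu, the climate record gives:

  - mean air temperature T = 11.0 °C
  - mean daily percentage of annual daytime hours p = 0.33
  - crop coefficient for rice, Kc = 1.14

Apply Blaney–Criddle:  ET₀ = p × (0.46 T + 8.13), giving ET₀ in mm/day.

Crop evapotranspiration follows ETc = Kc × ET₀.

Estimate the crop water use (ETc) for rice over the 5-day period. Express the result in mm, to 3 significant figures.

ET₀ = 0.33 × (0.46 × 11.0 + 8.13) = 0.33 × 13.190 = 4.3527 mm/d
ETc = Kc × ET₀ = 1.14 × 4.3527 = 4.9621 mm/d
Over 5 days: 4.9621 × 5 = 24.811 mm

24.8 mm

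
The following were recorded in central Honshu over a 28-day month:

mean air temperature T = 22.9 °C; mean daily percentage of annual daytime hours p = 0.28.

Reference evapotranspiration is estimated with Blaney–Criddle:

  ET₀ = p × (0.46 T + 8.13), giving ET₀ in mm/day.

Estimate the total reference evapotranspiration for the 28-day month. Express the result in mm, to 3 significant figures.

146 mm

ET₀ = 0.28 × (0.46 × 22.9 + 8.13) = 0.28 × 18.664 = 5.2259 mm/d
Monthly total = 5.2259 × 28 = 146.325 mm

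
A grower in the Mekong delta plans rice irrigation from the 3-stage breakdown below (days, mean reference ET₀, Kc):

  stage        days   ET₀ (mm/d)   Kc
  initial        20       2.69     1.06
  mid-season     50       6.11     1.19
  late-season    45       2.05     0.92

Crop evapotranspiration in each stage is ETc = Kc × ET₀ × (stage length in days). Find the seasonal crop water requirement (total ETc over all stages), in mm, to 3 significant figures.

initial: 1.06 × 2.69 × 20 = 57.03 mm
mid-season: 1.19 × 6.11 × 50 = 363.55 mm
late-season: 0.92 × 2.05 × 45 = 84.87 mm
Seasonal total = 505.45 mm

505 mm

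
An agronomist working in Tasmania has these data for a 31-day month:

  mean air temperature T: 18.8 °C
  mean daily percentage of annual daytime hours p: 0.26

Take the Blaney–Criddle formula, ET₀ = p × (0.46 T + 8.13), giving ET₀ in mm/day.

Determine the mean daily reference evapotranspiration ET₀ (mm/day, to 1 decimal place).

ET₀ = 0.26 × (0.46 × 18.8 + 8.13) = 0.26 × 16.778 = 4.3623 mm/d

4.4 mm/day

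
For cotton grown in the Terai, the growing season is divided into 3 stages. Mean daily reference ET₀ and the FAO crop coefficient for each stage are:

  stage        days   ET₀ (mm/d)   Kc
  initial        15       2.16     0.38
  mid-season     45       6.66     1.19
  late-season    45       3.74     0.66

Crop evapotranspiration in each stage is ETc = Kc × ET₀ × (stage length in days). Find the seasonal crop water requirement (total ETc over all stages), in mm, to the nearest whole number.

initial: 0.38 × 2.16 × 15 = 12.31 mm
mid-season: 1.19 × 6.66 × 45 = 356.64 mm
late-season: 0.66 × 3.74 × 45 = 111.08 mm
Seasonal total = 480.03 mm

480 mm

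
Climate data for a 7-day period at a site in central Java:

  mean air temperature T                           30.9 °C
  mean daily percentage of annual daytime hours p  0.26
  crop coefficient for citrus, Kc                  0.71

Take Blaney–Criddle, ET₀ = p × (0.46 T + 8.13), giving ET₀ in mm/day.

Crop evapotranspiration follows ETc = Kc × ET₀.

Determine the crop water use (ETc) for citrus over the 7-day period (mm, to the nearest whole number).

ET₀ = 0.26 × (0.46 × 30.9 + 8.13) = 0.26 × 22.344 = 5.8094 mm/d
ETc = Kc × ET₀ = 0.71 × 5.8094 = 4.1247 mm/d
Over 7 days: 4.1247 × 7 = 28.873 mm

29 mm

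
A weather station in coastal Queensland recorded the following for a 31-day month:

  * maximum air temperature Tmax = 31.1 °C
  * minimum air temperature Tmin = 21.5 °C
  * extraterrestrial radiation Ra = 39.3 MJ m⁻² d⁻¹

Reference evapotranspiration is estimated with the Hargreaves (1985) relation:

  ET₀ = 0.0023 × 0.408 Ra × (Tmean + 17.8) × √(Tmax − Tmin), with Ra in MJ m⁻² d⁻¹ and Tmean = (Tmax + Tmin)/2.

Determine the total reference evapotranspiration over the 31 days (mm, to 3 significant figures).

Tmean = (31.1 + 21.5)/2 = 26.30 °C
0.408 Ra = 0.408 × 39.3 = 16.0344 mm/d equivalent
ET₀ = 0.0023 × 16.0344 × (26.30 + 17.8) × √9.6 = 0.0023 × 16.0344 × 44.10 × 3.0984 = 5.0391 mm/d
Over 31 days: 5.0391 × 31 = 156.212 mm

156 mm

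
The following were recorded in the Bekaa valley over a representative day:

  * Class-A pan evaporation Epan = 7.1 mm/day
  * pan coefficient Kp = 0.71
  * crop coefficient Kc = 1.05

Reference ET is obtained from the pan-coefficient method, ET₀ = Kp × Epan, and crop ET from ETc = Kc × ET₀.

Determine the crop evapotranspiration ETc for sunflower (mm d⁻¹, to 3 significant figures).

ET₀ = 0.71 × 7.1 = 5.0410 mm/d
ETc = Kc × ET₀ = 1.05 × 5.0410 = 5.2931 mm/d

5.29 mm d⁻¹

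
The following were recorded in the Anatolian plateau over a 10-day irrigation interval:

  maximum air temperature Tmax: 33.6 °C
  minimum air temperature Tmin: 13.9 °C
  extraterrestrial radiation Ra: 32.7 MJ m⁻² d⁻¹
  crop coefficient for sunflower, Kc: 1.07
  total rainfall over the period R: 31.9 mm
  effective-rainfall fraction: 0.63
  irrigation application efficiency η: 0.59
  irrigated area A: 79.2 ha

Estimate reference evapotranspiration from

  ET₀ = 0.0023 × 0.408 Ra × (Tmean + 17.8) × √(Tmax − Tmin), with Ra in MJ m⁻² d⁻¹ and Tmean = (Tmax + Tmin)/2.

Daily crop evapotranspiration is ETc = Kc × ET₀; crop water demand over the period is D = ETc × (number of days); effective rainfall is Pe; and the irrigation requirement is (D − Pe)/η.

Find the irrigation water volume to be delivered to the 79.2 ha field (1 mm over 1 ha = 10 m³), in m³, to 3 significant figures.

54300 m³

Tmean = (33.6 + 13.9)/2 = 23.75 °C
0.408 Ra = 0.408 × 32.7 = 13.3416 mm/d equivalent
ET₀ = 0.0023 × 13.3416 × (23.75 + 17.8) × √19.7 = 0.0023 × 13.3416 × 41.55 × 4.4385 = 5.6590 mm/d
ETc = Kc × ET₀ = 1.07 × 5.6590 = 6.0551 mm/d
Crop demand D = ETc × 10 d = 6.0551 × 10 = 60.551 mm
Pe = 0.63 × 31.9 = 20.097 mm
D − Pe = 60.551 − 20.097 = 40.454 mm
Gross irrigation = 40.454 / 0.59 = 68.566 mm
Volume = 68.566 mm × 79.2 ha × 10 = 54304.3 m³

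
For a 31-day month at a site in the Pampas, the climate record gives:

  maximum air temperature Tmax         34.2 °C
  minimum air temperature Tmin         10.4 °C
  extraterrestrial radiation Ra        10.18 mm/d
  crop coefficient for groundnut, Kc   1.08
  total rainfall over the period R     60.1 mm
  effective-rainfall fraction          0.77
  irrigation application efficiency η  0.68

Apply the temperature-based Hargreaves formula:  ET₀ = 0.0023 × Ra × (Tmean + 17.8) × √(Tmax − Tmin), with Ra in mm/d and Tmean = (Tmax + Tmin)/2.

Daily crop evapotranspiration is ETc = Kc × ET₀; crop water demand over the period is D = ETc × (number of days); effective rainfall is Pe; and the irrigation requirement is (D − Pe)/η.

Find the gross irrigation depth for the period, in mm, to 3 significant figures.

Tmean = (34.2 + 10.4)/2 = 22.30 °C
ET₀ = 0.0023 × 10.18 × (22.30 + 17.8) × √23.8 = 0.0023 × 10.18 × 40.10 × 4.8785 = 4.5804 mm/d
ETc = Kc × ET₀ = 1.08 × 4.5804 = 4.9468 mm/d
Crop demand D = ETc × 31 d = 4.9468 × 31 = 153.351 mm
Pe = 0.77 × 60.1 = 46.277 mm
D − Pe = 153.351 − 46.277 = 107.074 mm
Gross irrigation = 107.074 / 0.68 = 157.462 mm

157 mm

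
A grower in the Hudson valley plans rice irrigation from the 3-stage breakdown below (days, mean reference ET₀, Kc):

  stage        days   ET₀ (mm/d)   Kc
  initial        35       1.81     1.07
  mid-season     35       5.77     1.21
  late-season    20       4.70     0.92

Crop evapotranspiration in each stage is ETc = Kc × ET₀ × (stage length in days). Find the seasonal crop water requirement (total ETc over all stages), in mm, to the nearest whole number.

initial: 1.07 × 1.81 × 35 = 67.78 mm
mid-season: 1.21 × 5.77 × 35 = 244.36 mm
late-season: 0.92 × 4.70 × 20 = 86.48 mm
Seasonal total = 398.62 mm

399 mm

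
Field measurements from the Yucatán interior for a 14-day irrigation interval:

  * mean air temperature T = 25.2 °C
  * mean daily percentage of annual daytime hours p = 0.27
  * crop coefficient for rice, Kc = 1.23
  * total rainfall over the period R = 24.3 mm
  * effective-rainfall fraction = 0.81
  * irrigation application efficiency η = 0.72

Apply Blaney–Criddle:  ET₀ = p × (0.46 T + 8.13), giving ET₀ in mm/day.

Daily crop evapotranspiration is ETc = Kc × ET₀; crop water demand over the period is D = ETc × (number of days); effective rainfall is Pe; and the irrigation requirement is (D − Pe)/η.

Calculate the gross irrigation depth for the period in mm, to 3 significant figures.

ET₀ = 0.27 × (0.46 × 25.2 + 8.13) = 0.27 × 19.722 = 5.3249 mm/d
ETc = Kc × ET₀ = 1.23 × 5.3249 = 6.5496 mm/d
Crop demand D = ETc × 14 d = 6.5496 × 14 = 91.694 mm
Pe = 0.81 × 24.3 = 19.683 mm
D − Pe = 91.694 − 19.683 = 72.011 mm
Gross irrigation = 72.011 / 0.72 = 100.015 mm

100 mm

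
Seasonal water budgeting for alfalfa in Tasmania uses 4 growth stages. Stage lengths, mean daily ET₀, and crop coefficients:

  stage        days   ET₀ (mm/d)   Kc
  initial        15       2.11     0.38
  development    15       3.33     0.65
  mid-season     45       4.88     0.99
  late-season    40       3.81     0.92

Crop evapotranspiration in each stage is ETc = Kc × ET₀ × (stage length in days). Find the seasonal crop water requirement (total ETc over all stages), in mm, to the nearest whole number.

initial: 0.38 × 2.11 × 15 = 12.03 mm
development: 0.65 × 3.33 × 15 = 32.47 mm
mid-season: 0.99 × 4.88 × 45 = 217.40 mm
late-season: 0.92 × 3.81 × 40 = 140.21 mm
Seasonal total = 402.11 mm

402 mm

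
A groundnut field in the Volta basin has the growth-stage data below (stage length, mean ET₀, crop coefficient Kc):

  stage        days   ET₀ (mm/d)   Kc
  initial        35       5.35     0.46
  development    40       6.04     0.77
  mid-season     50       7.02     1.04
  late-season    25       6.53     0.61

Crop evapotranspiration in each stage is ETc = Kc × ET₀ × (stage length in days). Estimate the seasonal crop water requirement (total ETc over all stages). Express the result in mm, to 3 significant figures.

737 mm

initial: 0.46 × 5.35 × 35 = 86.14 mm
development: 0.77 × 6.04 × 40 = 186.03 mm
mid-season: 1.04 × 7.02 × 50 = 365.04 mm
late-season: 0.61 × 6.53 × 25 = 99.58 mm
Seasonal total = 736.79 mm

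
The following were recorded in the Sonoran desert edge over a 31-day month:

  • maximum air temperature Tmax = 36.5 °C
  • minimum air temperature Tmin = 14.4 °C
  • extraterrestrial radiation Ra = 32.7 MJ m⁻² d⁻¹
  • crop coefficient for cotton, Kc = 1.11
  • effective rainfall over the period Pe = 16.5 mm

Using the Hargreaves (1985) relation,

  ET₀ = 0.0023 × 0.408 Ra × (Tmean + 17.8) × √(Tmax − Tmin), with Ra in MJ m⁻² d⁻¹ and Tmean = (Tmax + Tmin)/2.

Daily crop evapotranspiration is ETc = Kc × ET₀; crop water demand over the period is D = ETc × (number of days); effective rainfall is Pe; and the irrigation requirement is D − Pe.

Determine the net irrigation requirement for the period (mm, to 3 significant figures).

Tmean = (36.5 + 14.4)/2 = 25.45 °C
0.408 Ra = 0.408 × 32.7 = 13.3416 mm/d equivalent
ET₀ = 0.0023 × 13.3416 × (25.45 + 17.8) × √22.1 = 0.0023 × 13.3416 × 43.25 × 4.7011 = 6.2391 mm/d
ETc = Kc × ET₀ = 1.11 × 6.2391 = 6.9254 mm/d
Crop demand D = ETc × 31 d = 6.9254 × 31 = 214.687 mm
D − Pe = 214.687 − 16.5 = 198.187 mm

198 mm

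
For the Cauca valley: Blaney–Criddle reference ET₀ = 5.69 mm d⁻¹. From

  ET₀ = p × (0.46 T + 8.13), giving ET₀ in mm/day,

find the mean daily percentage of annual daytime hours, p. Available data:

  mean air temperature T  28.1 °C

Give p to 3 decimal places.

0.270

p = ET₀ / (0.46 T + 8.13) = 5.69 / (0.46 × 28.1 + 8.13) = 5.69 / 21.056 = 0.2702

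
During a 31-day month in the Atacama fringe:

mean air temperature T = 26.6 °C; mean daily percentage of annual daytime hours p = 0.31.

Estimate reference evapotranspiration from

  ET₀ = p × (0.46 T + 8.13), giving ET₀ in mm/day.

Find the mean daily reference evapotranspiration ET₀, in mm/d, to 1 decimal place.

6.3 mm/d

ET₀ = 0.31 × (0.46 × 26.6 + 8.13) = 0.31 × 20.366 = 6.3135 mm/d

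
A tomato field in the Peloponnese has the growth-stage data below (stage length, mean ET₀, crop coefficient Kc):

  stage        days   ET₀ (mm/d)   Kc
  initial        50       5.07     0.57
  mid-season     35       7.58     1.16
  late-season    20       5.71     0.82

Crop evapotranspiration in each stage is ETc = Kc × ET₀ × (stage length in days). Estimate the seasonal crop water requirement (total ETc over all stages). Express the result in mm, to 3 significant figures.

546 mm

initial: 0.57 × 5.07 × 50 = 144.50 mm
mid-season: 1.16 × 7.58 × 35 = 307.75 mm
late-season: 0.82 × 5.71 × 20 = 93.64 mm
Seasonal total = 545.89 mm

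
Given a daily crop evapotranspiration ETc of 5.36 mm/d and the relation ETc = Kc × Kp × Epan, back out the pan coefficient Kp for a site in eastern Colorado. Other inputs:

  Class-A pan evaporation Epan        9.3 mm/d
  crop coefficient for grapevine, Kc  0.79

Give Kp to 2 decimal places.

ETc = Kc × Kp × Epan  ⇒  Kp = ETc / (Kc × Epan)
Kp = 5.36 / (0.79 × 9.3) = 5.36 / 7.347 = 0.7295

0.73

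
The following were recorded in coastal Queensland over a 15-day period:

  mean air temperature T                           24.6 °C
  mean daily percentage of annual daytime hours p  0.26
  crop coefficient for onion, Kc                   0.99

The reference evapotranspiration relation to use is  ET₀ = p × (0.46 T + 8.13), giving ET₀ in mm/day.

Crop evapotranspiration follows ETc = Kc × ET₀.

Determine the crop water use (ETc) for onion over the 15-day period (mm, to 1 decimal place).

ET₀ = 0.26 × (0.46 × 24.6 + 8.13) = 0.26 × 19.446 = 5.0560 mm/d
ETc = Kc × ET₀ = 0.99 × 5.0560 = 5.0054 mm/d
Over 15 days: 5.0054 × 15 = 75.081 mm

75.1 mm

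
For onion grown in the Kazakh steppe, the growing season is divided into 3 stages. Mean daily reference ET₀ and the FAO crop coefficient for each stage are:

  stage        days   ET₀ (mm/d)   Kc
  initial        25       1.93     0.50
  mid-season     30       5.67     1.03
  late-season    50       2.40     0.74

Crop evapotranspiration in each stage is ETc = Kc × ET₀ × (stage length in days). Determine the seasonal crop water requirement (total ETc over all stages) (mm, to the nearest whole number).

initial: 0.50 × 1.93 × 25 = 24.13 mm
mid-season: 1.03 × 5.67 × 30 = 175.20 mm
late-season: 0.74 × 2.40 × 50 = 88.80 mm
Seasonal total = 288.13 mm

288 mm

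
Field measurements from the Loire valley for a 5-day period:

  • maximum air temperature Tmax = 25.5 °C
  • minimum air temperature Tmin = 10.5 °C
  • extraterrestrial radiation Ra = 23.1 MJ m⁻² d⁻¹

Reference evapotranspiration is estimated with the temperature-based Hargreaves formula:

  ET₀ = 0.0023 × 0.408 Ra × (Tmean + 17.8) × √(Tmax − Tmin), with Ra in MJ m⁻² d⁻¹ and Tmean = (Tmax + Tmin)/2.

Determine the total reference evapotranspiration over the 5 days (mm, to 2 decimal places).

15.03 mm

Tmean = (25.5 + 10.5)/2 = 18.00 °C
0.408 Ra = 0.408 × 23.1 = 9.4248 mm/d equivalent
ET₀ = 0.0023 × 9.4248 × (18.00 + 17.8) × √15.0 = 0.0023 × 9.4248 × 35.80 × 3.8730 = 3.0056 mm/d
Over 5 days: 3.0056 × 5 = 15.028 mm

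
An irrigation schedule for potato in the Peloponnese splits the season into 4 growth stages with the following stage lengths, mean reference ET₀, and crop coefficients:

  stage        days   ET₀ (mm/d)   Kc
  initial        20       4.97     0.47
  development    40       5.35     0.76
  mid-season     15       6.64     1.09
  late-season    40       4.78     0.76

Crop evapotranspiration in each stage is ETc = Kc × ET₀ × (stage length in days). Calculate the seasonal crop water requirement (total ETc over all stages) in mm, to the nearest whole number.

463 mm

initial: 0.47 × 4.97 × 20 = 46.72 mm
development: 0.76 × 5.35 × 40 = 162.64 mm
mid-season: 1.09 × 6.64 × 15 = 108.56 mm
late-season: 0.76 × 4.78 × 40 = 145.31 mm
Seasonal total = 463.23 mm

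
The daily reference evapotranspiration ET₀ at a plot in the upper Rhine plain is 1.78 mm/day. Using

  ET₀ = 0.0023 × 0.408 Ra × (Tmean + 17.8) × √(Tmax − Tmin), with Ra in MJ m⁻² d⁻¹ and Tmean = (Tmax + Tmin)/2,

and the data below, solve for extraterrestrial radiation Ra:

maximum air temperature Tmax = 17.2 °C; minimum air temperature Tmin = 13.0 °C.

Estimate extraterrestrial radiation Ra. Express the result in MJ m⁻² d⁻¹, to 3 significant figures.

Tmean = (17.2+13.0)/2 = 15.10 °C; ΔT = 4.2
Ra = ET₀ / [0.0023 × 0.408 × (Tmean+17.8) × √ΔT]
   = 1.78 / (0.0023 × 0.408 × 32.90 × 2.0494) = 28.133 MJ m⁻² d⁻¹

28.1 MJ m⁻² d⁻¹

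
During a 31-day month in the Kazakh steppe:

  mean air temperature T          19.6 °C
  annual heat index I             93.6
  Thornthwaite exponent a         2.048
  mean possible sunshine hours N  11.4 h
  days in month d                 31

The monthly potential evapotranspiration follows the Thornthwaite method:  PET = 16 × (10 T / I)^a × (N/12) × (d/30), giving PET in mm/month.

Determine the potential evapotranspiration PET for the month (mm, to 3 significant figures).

10T/I = 10 × 19.6 / 93.6 = 2.0940
(10T/I)^a = 2.0940^2.048 = 4.5432
Uncorrected PET = 16 × 4.5432 = 72.691 mm
Correction = (N/12)(d/30) = (11.4/12)(31/30) = 0.9817
PET = 72.691 × 0.9817 = 71.361 mm/month

71.4 mm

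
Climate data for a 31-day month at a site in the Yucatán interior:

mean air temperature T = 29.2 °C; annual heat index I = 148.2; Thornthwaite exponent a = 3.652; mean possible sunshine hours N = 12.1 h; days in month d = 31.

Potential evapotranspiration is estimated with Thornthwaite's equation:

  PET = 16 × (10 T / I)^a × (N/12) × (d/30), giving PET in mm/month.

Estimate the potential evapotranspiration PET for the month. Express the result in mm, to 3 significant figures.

198 mm

10T/I = 10 × 29.2 / 148.2 = 1.9703
(10T/I)^a = 1.9703^3.652 = 11.9023
Uncorrected PET = 16 × 11.9023 = 190.437 mm
Correction = (N/12)(d/30) = (12.1/12)(31/30) = 1.0419
PET = 190.437 × 1.0419 = 198.416 mm/month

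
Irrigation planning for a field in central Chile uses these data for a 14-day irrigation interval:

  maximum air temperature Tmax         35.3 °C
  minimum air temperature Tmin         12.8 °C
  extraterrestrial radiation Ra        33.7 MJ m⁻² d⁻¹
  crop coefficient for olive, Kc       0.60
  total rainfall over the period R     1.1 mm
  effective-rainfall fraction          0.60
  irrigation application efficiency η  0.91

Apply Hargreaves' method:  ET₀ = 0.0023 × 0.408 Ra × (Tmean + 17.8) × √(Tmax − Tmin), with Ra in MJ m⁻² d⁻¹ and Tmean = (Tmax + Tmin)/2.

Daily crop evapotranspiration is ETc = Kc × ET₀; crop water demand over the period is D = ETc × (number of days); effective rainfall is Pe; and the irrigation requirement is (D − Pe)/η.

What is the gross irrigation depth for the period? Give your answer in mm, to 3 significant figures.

Tmean = (35.3 + 12.8)/2 = 24.05 °C
0.408 Ra = 0.408 × 33.7 = 13.7496 mm/d equivalent
ET₀ = 0.0023 × 13.7496 × (24.05 + 17.8) × √22.5 = 0.0023 × 13.7496 × 41.85 × 4.7434 = 6.2777 mm/d
ETc = Kc × ET₀ = 0.60 × 6.2777 = 3.7666 mm/d
Crop demand D = ETc × 14 d = 3.7666 × 14 = 52.732 mm
Pe = 0.60 × 1.1 = 0.660 mm
D − Pe = 52.732 − 0.660 = 52.072 mm
Gross irrigation = 52.072 / 0.91 = 57.222 mm

57.2 mm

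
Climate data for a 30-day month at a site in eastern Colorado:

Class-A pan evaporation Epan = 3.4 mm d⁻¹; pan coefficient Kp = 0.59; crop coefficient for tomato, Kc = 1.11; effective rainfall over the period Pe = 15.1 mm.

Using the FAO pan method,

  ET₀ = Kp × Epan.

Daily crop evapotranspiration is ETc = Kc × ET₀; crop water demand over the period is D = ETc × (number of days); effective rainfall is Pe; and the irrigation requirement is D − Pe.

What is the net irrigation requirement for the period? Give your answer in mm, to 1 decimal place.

51.7 mm

ET₀ = 0.59 × 3.4 = 2.0060 mm/d
ETc = Kc × ET₀ = 1.11 × 2.0060 = 2.2267 mm/d
Crop demand D = ETc × 30 d = 2.2267 × 30 = 66.801 mm
D − Pe = 66.801 − 15.1 = 51.701 mm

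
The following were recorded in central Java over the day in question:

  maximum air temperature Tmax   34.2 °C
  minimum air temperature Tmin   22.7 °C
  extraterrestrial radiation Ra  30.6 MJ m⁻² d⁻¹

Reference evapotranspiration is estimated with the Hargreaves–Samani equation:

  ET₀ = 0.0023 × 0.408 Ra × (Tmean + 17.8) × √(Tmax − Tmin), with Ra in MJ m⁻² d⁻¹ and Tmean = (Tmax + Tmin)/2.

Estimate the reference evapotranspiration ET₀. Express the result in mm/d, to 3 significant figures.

4.50 mm/d

Tmean = (34.2 + 22.7)/2 = 28.45 °C
0.408 Ra = 0.408 × 30.6 = 12.4848 mm/d equivalent
ET₀ = 0.0023 × 12.4848 × (28.45 + 17.8) × √11.5 = 0.0023 × 12.4848 × 46.25 × 3.3912 = 4.5038 mm/d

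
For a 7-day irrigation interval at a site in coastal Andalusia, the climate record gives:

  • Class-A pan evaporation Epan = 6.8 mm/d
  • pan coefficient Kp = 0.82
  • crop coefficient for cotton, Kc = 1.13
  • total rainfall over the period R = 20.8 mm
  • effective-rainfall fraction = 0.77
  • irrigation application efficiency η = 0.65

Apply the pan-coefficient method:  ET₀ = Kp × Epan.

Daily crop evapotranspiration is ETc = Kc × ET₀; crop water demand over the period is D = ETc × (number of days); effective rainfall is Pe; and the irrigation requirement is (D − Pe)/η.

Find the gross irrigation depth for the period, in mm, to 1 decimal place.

43.2 mm

ET₀ = 0.82 × 6.8 = 5.5760 mm/d
ETc = Kc × ET₀ = 1.13 × 5.5760 = 6.3009 mm/d
Crop demand D = ETc × 7 d = 6.3009 × 7 = 44.106 mm
Pe = 0.77 × 20.8 = 16.016 mm
D − Pe = 44.106 − 16.016 = 28.090 mm
Gross irrigation = 28.090 / 0.65 = 43.215 mm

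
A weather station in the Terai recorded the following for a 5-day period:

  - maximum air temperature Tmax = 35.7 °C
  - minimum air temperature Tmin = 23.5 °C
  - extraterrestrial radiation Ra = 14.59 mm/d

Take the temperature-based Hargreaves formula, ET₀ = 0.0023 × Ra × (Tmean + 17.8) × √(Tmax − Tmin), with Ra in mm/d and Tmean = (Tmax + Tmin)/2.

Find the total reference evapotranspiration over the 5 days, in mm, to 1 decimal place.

27.8 mm

Tmean = (35.7 + 23.5)/2 = 29.60 °C
ET₀ = 0.0023 × 14.59 × (29.60 + 17.8) × √12.2 = 0.0023 × 14.59 × 47.40 × 3.4928 = 5.5557 mm/d
Over 5 days: 5.5557 × 5 = 27.779 mm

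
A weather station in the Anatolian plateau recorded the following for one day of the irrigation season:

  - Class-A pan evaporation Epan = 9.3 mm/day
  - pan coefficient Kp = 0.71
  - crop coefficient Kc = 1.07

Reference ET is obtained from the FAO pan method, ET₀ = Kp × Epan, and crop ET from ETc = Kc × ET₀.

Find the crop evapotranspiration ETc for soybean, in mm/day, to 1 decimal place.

ET₀ = 0.71 × 9.3 = 6.6030 mm/d
ETc = Kc × ET₀ = 1.07 × 6.6030 = 7.0652 mm/d

7.1 mm/day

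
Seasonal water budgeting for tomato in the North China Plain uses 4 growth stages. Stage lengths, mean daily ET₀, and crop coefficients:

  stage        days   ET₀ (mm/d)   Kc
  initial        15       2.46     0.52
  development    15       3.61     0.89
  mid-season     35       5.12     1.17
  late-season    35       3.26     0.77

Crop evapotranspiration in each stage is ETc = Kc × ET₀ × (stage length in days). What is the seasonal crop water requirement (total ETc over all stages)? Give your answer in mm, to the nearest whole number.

initial: 0.52 × 2.46 × 15 = 19.19 mm
development: 0.89 × 3.61 × 15 = 48.19 mm
mid-season: 1.17 × 5.12 × 35 = 209.66 mm
late-season: 0.77 × 3.26 × 35 = 87.86 mm
Seasonal total = 364.90 mm

365 mm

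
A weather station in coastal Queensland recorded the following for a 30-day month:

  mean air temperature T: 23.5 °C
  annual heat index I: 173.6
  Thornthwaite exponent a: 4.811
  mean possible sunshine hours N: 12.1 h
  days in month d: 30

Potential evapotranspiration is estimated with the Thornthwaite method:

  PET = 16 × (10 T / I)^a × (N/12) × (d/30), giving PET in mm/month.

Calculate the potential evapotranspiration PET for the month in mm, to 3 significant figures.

69.3 mm

10T/I = 10 × 23.5 / 173.6 = 1.3537
(10T/I)^a = 1.3537^4.811 = 4.2929
Uncorrected PET = 16 × 4.2929 = 68.686 mm
Correction = (N/12)(d/30) = (12.1/12)(30/30) = 1.0083
PET = 68.686 × 1.0083 = 69.256 mm/month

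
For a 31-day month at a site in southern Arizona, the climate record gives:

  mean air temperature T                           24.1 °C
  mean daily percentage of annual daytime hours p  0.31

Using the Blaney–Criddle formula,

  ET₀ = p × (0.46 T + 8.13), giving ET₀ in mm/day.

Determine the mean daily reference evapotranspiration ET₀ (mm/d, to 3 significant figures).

ET₀ = 0.31 × (0.46 × 24.1 + 8.13) = 0.31 × 19.216 = 5.9570 mm/d

5.96 mm/d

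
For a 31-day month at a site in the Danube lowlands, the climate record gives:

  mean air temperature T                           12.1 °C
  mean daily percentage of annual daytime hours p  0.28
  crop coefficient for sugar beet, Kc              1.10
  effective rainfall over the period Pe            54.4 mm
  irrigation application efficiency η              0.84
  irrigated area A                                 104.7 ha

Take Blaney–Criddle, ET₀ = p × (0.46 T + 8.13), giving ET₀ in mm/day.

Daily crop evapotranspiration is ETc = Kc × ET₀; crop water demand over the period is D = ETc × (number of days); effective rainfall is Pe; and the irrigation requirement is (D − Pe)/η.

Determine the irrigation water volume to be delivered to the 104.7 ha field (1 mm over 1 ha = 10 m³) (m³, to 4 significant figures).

ET₀ = 0.28 × (0.46 × 12.1 + 8.13) = 0.28 × 13.696 = 3.8349 mm/d
ETc = Kc × ET₀ = 1.10 × 3.8349 = 4.2184 mm/d
Crop demand D = ETc × 31 d = 4.2184 × 31 = 130.770 mm
D − Pe = 130.770 − 54.4 = 76.370 mm
Gross irrigation = 76.370 / 0.84 = 90.917 mm
Volume = 90.917 mm × 104.7 ha × 10 = 95190.1 m³

95190 m³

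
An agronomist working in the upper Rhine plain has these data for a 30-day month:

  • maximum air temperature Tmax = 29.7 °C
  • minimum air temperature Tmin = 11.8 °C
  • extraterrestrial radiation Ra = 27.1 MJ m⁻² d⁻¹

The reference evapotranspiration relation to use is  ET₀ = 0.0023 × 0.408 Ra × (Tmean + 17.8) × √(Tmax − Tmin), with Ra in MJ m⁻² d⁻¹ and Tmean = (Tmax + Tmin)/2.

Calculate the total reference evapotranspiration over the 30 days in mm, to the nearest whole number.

Tmean = (29.7 + 11.8)/2 = 20.75 °C
0.408 Ra = 0.408 × 27.1 = 11.0568 mm/d equivalent
ET₀ = 0.0023 × 11.0568 × (20.75 + 17.8) × √17.9 = 0.0023 × 11.0568 × 38.55 × 4.2308 = 4.1477 mm/d
Over 30 days: 4.1477 × 30 = 124.431 mm

124 mm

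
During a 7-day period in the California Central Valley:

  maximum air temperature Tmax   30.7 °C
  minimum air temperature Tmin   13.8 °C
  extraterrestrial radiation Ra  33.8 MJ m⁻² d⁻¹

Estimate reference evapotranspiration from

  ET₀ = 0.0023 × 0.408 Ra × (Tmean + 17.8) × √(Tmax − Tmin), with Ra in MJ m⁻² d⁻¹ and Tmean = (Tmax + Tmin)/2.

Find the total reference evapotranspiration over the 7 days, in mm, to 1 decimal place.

36.6 mm

Tmean = (30.7 + 13.8)/2 = 22.25 °C
0.408 Ra = 0.408 × 33.8 = 13.7904 mm/d equivalent
ET₀ = 0.0023 × 13.7904 × (22.25 + 17.8) × √16.9 = 0.0023 × 13.7904 × 40.05 × 4.1110 = 5.2222 mm/d
Over 7 days: 5.2222 × 7 = 36.555 mm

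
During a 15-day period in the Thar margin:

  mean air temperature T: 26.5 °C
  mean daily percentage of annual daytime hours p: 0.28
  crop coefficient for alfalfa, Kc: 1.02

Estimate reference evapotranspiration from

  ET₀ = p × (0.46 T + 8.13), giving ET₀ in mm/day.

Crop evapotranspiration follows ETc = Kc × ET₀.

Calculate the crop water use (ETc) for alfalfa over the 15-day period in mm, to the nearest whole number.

87 mm

ET₀ = 0.28 × (0.46 × 26.5 + 8.13) = 0.28 × 20.320 = 5.6896 mm/d
ETc = Kc × ET₀ = 1.02 × 5.6896 = 5.8034 mm/d
Over 15 days: 5.8034 × 15 = 87.051 mm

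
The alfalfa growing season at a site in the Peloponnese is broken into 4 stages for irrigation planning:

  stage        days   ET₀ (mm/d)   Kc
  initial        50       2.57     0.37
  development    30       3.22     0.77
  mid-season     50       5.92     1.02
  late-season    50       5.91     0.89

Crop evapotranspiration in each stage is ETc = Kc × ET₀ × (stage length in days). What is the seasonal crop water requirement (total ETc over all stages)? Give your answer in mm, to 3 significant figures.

687 mm

initial: 0.37 × 2.57 × 50 = 47.55 mm
development: 0.77 × 3.22 × 30 = 74.38 mm
mid-season: 1.02 × 5.92 × 50 = 301.92 mm
late-season: 0.89 × 5.91 × 50 = 263.00 mm
Seasonal total = 686.85 mm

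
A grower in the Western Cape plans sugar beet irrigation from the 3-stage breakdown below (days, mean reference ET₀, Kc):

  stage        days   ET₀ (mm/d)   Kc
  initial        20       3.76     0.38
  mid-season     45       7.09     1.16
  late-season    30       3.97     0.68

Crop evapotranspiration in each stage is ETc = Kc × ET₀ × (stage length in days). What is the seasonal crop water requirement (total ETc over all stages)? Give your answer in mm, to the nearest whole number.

480 mm

initial: 0.38 × 3.76 × 20 = 28.58 mm
mid-season: 1.16 × 7.09 × 45 = 370.10 mm
late-season: 0.68 × 3.97 × 30 = 80.99 mm
Seasonal total = 479.67 mm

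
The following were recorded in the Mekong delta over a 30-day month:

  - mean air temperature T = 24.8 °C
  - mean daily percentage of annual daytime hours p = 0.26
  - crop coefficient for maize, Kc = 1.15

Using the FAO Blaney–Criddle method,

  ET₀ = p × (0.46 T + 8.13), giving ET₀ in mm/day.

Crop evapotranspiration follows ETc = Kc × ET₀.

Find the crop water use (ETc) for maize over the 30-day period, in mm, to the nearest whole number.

175 mm

ET₀ = 0.26 × (0.46 × 24.8 + 8.13) = 0.26 × 19.538 = 5.0799 mm/d
ETc = Kc × ET₀ = 1.15 × 5.0799 = 5.8419 mm/d
Over 30 days: 5.8419 × 30 = 175.257 mm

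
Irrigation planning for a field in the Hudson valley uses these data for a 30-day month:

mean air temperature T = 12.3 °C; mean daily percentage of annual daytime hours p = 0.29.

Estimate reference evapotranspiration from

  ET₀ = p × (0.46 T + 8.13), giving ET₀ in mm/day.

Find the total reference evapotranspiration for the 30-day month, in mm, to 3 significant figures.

ET₀ = 0.29 × (0.46 × 12.3 + 8.13) = 0.29 × 13.788 = 3.9985 mm/d
Monthly total = 3.9985 × 30 = 119.955 mm

120 mm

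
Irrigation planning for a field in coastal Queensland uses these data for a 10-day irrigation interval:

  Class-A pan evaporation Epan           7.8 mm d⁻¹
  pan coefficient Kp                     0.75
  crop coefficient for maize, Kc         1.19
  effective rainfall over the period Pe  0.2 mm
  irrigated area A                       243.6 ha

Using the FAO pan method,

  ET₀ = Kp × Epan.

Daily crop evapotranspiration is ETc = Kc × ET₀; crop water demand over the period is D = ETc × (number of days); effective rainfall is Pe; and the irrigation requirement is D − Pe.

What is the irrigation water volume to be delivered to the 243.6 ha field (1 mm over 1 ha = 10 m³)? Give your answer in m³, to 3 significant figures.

ET₀ = 0.75 × 7.8 = 5.8500 mm/d
ETc = Kc × ET₀ = 1.19 × 5.8500 = 6.9615 mm/d
Crop demand D = ETc × 10 d = 6.9615 × 10 = 69.615 mm
D − Pe = 69.615 − 0.2 = 69.415 mm
Volume = 69.415 mm × 243.6 ha × 10 = 169094.9 m³

169000 m³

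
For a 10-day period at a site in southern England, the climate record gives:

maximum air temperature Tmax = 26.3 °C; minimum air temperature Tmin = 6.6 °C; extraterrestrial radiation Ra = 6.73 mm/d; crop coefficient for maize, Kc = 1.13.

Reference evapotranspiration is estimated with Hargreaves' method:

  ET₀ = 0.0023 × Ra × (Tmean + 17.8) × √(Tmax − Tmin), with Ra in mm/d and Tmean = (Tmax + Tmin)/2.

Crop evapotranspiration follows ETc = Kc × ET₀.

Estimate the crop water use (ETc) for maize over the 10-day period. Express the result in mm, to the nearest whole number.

27 mm

Tmean = (26.3 + 6.6)/2 = 16.45 °C
ET₀ = 0.0023 × 6.73 × (16.45 + 17.8) × √19.7 = 0.0023 × 6.73 × 34.25 × 4.4385 = 2.3531 mm/d
ETc = Kc × ET₀ = 1.13 × 2.3531 = 2.6590 mm/d
Over 10 days: 2.6590 × 10 = 26.590 mm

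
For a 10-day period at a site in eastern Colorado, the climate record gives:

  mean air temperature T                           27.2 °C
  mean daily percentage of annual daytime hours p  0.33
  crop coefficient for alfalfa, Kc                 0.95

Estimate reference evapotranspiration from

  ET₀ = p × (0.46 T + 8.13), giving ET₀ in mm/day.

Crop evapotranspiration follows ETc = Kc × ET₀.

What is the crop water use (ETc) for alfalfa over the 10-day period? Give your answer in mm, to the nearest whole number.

ET₀ = 0.33 × (0.46 × 27.2 + 8.13) = 0.33 × 20.642 = 6.8119 mm/d
ETc = Kc × ET₀ = 0.95 × 6.8119 = 6.4713 mm/d
Over 10 days: 6.4713 × 10 = 64.713 mm

65 mm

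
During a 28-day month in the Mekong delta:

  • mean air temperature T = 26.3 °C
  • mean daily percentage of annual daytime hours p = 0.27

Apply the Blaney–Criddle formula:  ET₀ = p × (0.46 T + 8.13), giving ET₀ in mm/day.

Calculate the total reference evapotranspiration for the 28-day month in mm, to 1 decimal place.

ET₀ = 0.27 × (0.46 × 26.3 + 8.13) = 0.27 × 20.228 = 5.4616 mm/d
Monthly total = 5.4616 × 28 = 152.925 mm

152.9 mm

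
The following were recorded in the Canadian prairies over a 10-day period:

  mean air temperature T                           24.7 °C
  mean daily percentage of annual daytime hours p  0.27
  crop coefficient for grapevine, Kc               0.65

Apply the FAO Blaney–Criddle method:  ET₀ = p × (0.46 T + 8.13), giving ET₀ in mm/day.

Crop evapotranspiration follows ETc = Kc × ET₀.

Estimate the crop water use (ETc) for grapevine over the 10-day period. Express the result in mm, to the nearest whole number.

ET₀ = 0.27 × (0.46 × 24.7 + 8.13) = 0.27 × 19.492 = 5.2628 mm/d
ETc = Kc × ET₀ = 0.65 × 5.2628 = 3.4208 mm/d
Over 10 days: 3.4208 × 10 = 34.208 mm

34 mm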